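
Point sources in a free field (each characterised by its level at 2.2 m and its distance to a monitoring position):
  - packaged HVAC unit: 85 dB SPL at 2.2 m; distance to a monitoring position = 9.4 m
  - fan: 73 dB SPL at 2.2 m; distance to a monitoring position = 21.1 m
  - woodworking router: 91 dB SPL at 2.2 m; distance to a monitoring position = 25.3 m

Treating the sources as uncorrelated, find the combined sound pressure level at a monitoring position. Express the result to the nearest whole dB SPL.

First find each source's level at the receiver (point-source: −20·log₁₀(r/r_ref)), then combine on an intensity basis.
packaged HVAC unit: 85 − 20·log₁₀(9.4/2.2) = 85 − 12.61 = 72.39 dB SPL.
fan: 73 − 20·log₁₀(21.1/2.2) = 73 − 19.64 = 53.36 dB SPL.
woodworking router: 91 − 20·log₁₀(25.3/2.2) = 91 − 21.21 = 69.79 dB SPL.
Σ 10^(L/10) = 2.706e+07 → L_total = 10·log₁₀(2.706e+07) = 74.32 dB SPL.

74 dB SPL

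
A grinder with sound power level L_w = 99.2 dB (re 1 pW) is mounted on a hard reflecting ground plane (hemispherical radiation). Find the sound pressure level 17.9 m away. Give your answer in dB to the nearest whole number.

66 dB

Free-field hemispherical radiation: L_p = L_w − 10·log₁₀(2π·r²), r = 17.9 m.
2π·r² = 2013 m², 10·log₁₀ of that is 33.039 dB.
L_p = 99.2 − 33.039 = 66.16 dB.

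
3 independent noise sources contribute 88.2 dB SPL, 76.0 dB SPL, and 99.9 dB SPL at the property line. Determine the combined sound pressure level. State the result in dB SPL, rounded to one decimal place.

For uncorrelated sources the intensities add, so convert each level to linear form, sum, and take 10·log₁₀ of the total.
Σ 10^(L/10) = 10^(88.2/10) + 10^(76.0/10) + 10^(99.9/10) = 1.047e+10.
L_total = 10·log₁₀(1.047e+10) = 100.20 dB SPL.

100.2 dB SPL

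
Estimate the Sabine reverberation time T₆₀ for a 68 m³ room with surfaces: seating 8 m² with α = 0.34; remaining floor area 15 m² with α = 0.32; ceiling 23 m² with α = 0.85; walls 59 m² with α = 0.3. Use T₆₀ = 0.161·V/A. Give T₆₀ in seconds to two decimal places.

Total absorption A = 8·0.34 + 15·0.32 + 23·0.85 + 59·0.3 = 44.77 m² sabins.
T₆₀ = 0.161·V/A = 0.161·68/44.77 = 0.245 s.

0.24 s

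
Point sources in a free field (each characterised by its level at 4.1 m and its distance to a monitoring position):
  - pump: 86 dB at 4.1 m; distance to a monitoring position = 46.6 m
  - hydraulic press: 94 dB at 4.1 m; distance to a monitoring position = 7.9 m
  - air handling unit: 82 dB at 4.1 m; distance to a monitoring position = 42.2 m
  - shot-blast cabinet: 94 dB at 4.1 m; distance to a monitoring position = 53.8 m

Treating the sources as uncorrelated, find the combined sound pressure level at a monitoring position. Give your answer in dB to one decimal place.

First find each source's level at the receiver (point-source: −20·log₁₀(r/r_ref)), then combine on an intensity basis.
pump: 86 − 20·log₁₀(46.6/4.1) = 86 − 21.11 = 64.89 dB.
hydraulic press: 94 − 20·log₁₀(7.9/4.1) = 94 − 5.70 = 88.30 dB.
air handling unit: 82 − 20·log₁₀(42.2/4.1) = 82 − 20.25 = 61.75 dB.
shot-blast cabinet: 94 − 20·log₁₀(53.8/4.1) = 94 − 22.36 = 71.64 dB.
Σ 10^(L/10) = 6.957e+08 → L_total = 10·log₁₀(6.957e+08) = 88.42 dB.

88.4 dB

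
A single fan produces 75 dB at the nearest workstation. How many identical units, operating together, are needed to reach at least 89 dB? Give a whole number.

N identical sources give L₁ + 10·log₁₀ N, so require 10·log₁₀ N ≥ 89 − 75 = 14.0 dB.
N ≥ 10^(14.0/10) = 25.119, so N = 26.

26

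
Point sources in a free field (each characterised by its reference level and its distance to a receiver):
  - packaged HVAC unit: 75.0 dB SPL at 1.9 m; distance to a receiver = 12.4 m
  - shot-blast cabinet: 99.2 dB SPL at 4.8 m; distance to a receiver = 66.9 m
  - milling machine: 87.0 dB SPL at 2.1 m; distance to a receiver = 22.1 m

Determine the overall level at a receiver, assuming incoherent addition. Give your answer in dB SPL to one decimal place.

First find each source's level at the receiver (point-source: −20·log₁₀(r/r_ref)), then combine on an intensity basis.
packaged HVAC unit: 75.0 − 20·log₁₀(12.4/1.9) = 75.0 − 16.29 = 58.71 dB SPL.
shot-blast cabinet: 99.2 − 20·log₁₀(66.9/4.8) = 99.2 − 22.88 = 76.32 dB SPL.
milling machine: 87.0 − 20·log₁₀(22.1/2.1) = 87.0 − 20.44 = 66.56 dB SPL.
Σ 10^(L/10) = 4.809e+07 → L_total = 10·log₁₀(4.809e+07) = 76.82 dB SPL.

76.8 dB SPL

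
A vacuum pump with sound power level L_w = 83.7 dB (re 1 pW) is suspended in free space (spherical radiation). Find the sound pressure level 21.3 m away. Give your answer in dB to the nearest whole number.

The power spreads over a sphere of area 4π·r², so L_p = L_w − 10·log₁₀(4π·r²).
4π·r² = 5701 m², 10·log₁₀ of that is 37.560 dB.
L_p = 83.7 − 37.560 = 46.14 dB.

46 dB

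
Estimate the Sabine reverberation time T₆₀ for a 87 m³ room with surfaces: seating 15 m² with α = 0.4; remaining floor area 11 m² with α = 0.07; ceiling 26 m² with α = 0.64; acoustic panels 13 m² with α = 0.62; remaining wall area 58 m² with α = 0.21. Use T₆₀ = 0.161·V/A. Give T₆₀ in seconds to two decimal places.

Total absorption A = 15·0.4 + 11·0.07 + 26·0.64 + 13·0.62 + 58·0.21 = 43.65 m² sabins.
T₆₀ = 0.161 × 87 / 43.65 = 0.321 s.

0.32 s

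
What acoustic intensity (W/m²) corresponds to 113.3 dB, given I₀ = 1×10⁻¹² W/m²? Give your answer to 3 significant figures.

I = I₀·10^(L/10) = 10⁻¹² × 10^(113.3/10) = 10^(-0.670).

0.214 W/m²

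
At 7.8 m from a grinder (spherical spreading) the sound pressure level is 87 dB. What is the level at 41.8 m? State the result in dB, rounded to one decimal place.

72.4 dB

Spherical spreading from a point source gives a 20·log₁₀(r₂/r₁) drop.
L₂ = 87 − 20·log₁₀(41.8/7.8) = 87 − 14.582 = 72.42 dB.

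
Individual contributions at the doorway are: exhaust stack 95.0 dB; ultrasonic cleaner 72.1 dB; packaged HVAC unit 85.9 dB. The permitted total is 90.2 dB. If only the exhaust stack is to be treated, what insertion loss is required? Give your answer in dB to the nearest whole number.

Everything except the exhaust stack sums to 10^(72.1/10) + 10^(85.9/10) = 4.053e+08 in linear terms, 86.08 dB.
To meet 90.2 dB overall, the treated exhaust stack may contribute at most 10^(90.2/10) − 4.053e+08 = 6.419e+08, i.e. 88.07 dB.
So the exhaust stack must be reduced from 95.0 to 88.07 dB: IL = 6.93 dB.

7 dB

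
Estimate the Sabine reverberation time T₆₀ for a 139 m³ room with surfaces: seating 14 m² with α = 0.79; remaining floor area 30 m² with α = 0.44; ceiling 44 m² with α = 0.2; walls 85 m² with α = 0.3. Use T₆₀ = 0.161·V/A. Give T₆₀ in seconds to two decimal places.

0.38 s

Summing Sᵢαᵢ: 14·0.79 + 30·0.44 + 44·0.2 + 85·0.3 = 58.56 m².
T₆₀ = 0.161·V/A = 0.161·139/58.56 = 0.382 s.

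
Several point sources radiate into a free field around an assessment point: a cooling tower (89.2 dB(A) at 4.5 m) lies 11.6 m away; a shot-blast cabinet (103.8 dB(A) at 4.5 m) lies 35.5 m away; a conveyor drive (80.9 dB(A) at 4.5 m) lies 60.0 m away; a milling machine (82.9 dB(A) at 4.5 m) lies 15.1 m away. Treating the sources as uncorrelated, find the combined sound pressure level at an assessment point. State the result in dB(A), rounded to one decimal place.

87.2 dB(A)

Propagate each source to the receiver with L = L_ref − 20·log₁₀(r/r_ref), then add intensities.
cooling tower: 89.2 − 20·log₁₀(11.6/4.5) = 89.2 − 8.22 = 80.98 dB(A).
shot-blast cabinet: 103.8 − 20·log₁₀(35.5/4.5) = 103.8 − 17.94 = 85.86 dB(A).
conveyor drive: 80.9 − 20·log₁₀(60.0/4.5) = 80.9 − 22.50 = 58.40 dB(A).
milling machine: 82.9 − 20·log₁₀(15.1/4.5) = 82.9 − 10.52 = 72.38 dB(A).
Σ 10^(L/10) = 5.286e+08 → L_total = 10·log₁₀(5.286e+08) = 87.23 dB(A).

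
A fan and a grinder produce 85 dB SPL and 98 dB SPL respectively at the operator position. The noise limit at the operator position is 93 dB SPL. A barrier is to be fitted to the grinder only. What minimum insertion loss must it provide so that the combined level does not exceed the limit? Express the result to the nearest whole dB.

Fixed contribution from the other source: Σ 10^(L/10) = 10^(85/10) = 3.162e+08 (85.00 dB SPL).
The limit corresponds to 10^(93/10) = 1.995e+09; subtracting the fixed part leaves 1.679e+09 for the grinder, i.e. 92.25 dB SPL.
Required insertion loss = 98 − 92.25 = 5.75 dB.

6 dB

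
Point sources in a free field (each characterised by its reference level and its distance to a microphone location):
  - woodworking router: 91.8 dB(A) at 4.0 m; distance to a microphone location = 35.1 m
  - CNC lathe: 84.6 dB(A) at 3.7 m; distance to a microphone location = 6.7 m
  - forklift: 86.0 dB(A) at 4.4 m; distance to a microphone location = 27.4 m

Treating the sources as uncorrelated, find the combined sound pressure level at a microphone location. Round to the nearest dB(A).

Apply inverse-square spreading to bring every level to the receiver, then sum 10^(L/10).
woodworking router: 91.8 − 20·log₁₀(35.1/4.0) = 91.8 − 18.86 = 72.94 dB(A).
CNC lathe: 84.6 − 20·log₁₀(6.7/3.7) = 84.6 − 5.16 = 79.44 dB(A).
forklift: 86.0 − 20·log₁₀(27.4/4.4) = 86.0 − 15.89 = 70.11 dB(A).
Σ 10^(L/10) = 1.179e+08 → L_total = 10·log₁₀(1.179e+08) = 80.71 dB(A).

81 dB(A)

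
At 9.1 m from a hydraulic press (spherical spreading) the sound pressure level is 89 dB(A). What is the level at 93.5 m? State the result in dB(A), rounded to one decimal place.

Spherical spreading from a point source gives a 20·log₁₀(r₂/r₁) drop.
L₂ = 89 − 20·log₁₀(93.5/9.1) = 89 − 20.235 = 68.76 dB(A).

68.8 dB(A)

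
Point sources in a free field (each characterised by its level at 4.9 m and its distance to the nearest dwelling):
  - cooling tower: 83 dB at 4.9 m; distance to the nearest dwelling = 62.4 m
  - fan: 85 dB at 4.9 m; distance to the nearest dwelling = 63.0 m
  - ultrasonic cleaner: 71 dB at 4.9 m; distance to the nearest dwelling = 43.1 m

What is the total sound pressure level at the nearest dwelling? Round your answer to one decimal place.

65.2 dB

Propagate each source to the receiver with L = L_ref − 20·log₁₀(r/r_ref), then add intensities.
cooling tower: 83 − 20·log₁₀(62.4/4.9) = 83 − 22.10 = 60.90 dB.
fan: 85 − 20·log₁₀(63.0/4.9) = 85 − 22.18 = 62.82 dB.
ultrasonic cleaner: 71 − 20·log₁₀(43.1/4.9) = 71 − 18.89 = 52.11 dB.
Σ 10^(L/10) = 3.306e+06 → L_total = 10·log₁₀(3.306e+06) = 65.19 dB.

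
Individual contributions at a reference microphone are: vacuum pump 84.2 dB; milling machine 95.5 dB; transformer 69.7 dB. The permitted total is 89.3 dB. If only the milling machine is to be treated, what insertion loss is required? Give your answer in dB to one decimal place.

7.9 dB

Everything except the milling machine sums to 10^(84.2/10) + 10^(69.7/10) = 2.724e+08 in linear terms, 84.35 dB.
The limit corresponds to 10^(89.3/10) = 8.511e+08; subtracting the fixed part leaves 5.788e+08 for the milling machine, i.e. 87.63 dB.
So the milling machine must be reduced from 95.5 to 87.63 dB: IL = 7.87 dB.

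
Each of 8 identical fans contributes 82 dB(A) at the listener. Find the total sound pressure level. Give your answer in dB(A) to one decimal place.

L_total = L₁ + 10·log₁₀ N for N identical incoherent sources.
L_total = 82 + 10·log₁₀(8) = 82 + 9.031 = 91.03 dB(A).

91.0 dB(A)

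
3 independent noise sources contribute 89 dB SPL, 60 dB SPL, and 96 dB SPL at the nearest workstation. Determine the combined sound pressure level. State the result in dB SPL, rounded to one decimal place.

96.8 dB SPL

Incoherent sources combine by intensity addition: L_total = 10·log₁₀(Σ 10^(L_i/10)).
Σ 10^(L/10) = 10^(89/10) + 10^(60/10) + 10^(96/10) = 4.776e+09.
L_total = 10·log₁₀(4.776e+09) = 96.79 dB SPL.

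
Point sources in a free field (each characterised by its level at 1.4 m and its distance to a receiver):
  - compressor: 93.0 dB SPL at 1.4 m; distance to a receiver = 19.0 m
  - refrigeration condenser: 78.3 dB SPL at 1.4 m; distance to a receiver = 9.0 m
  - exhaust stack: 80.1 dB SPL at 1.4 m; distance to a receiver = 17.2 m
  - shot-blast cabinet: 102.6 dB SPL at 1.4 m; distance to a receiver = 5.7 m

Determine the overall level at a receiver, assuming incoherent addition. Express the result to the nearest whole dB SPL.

90 dB SPL

First find each source's level at the receiver (point-source: −20·log₁₀(r/r_ref)), then combine on an intensity basis.
compressor: 93.0 − 20·log₁₀(19.0/1.4) = 93.0 − 22.65 = 70.35 dB SPL.
refrigeration condenser: 78.3 − 20·log₁₀(9.0/1.4) = 78.3 − 16.16 = 62.14 dB SPL.
exhaust stack: 80.1 − 20·log₁₀(17.2/1.4) = 80.1 − 21.79 = 58.31 dB SPL.
shot-blast cabinet: 102.6 − 20·log₁₀(5.7/1.4) = 102.6 − 12.19 = 90.41 dB SPL.
Σ 10^(L/10) = 1.111e+09 → L_total = 10·log₁₀(1.111e+09) = 90.46 dB SPL.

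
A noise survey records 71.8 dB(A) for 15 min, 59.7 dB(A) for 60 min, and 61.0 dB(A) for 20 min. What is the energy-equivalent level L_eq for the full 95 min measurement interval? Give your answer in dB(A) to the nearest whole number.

L_eq = 10·log₁₀[(1/T)·Σ tᵢ·10^(Lᵢ/10)] with T = 95 min.
Σ tᵢ·10^(Lᵢ/10) = 15·10^(71.8/10) + 60·10^(59.7/10) + 20·10^(61.0/10) = 3.082e+08.
L_eq = 10·log₁₀(3.082e+08/95) = 65.11 dB(A).

65 dB(A)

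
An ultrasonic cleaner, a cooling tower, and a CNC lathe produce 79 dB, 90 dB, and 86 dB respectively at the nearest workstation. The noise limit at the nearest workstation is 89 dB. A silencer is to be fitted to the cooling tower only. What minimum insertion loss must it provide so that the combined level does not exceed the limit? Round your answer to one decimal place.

5.0 dB

Everything except the cooling tower sums to 10^(79/10) + 10^(86/10) = 4.775e+08 in linear terms, 86.79 dB.
To meet 89 dB overall, the treated cooling tower may contribute at most 10^(89/10) − 4.775e+08 = 3.168e+08, i.e. 85.01 dB.
So the cooling tower must be reduced from 90 to 85.01 dB: IL = 4.99 dB.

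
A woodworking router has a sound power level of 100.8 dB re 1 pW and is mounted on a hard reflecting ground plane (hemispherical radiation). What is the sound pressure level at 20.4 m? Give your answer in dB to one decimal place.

L_p = L_w − 10·log₁₀(2π·r²) with r = 20.4 m.
2π·r² = 2615 m², 10·log₁₀ of that is 34.174 dB.
L_p = 100.8 − 34.174 = 66.63 dB.

66.6 dB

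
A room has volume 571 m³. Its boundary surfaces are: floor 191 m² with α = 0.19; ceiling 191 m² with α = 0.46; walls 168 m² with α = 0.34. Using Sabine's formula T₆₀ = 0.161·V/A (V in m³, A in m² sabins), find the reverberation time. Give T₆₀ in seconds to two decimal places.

Summing Sᵢαᵢ: 191·0.19 + 191·0.46 + 168·0.34 = 181.27 m².
T₆₀ = 0.161·V/A = 0.161·571/181.27 = 0.507 s.

0.51 s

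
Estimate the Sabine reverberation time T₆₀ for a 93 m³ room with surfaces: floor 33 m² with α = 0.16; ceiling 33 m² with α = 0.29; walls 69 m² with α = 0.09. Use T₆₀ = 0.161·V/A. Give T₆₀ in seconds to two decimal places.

Total absorption A = 33·0.16 + 33·0.29 + 69·0.09 = 21.06 m² sabins.
T₆₀ = 0.161 × 93 / 21.06 = 0.711 s.

0.71 s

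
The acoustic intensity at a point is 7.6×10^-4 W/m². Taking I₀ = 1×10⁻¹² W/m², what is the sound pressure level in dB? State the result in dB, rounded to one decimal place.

88.8 dB

L = 10·log₁₀(I/I₀) = 10·log₁₀(7.6×10^-4/10⁻¹²) = 10·log₁₀(7.6×10^8).
L = 10·(0.8808 + 8) = 88.81 dB.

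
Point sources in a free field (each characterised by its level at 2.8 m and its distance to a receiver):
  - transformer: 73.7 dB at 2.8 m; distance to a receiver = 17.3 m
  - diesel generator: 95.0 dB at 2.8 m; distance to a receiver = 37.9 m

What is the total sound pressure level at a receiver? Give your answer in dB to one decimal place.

72.5 dB

First find each source's level at the receiver (point-source: −20·log₁₀(r/r_ref)), then combine on an intensity basis.
transformer: 73.7 − 20·log₁₀(17.3/2.8) = 73.7 − 15.82 = 57.88 dB.
diesel generator: 95.0 − 20·log₁₀(37.9/2.8) = 95.0 − 22.63 = 72.37 dB.
Σ 10^(L/10) = 1.787e+07 → L_total = 10·log₁₀(1.787e+07) = 72.52 dB.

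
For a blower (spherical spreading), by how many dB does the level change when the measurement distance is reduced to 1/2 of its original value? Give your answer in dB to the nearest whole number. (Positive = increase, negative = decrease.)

Point-source spreading: ΔL = −20·log₁₀(r₂/r₁).
ΔL = −20·log₁₀(0.5) = +6.02 dB.

+6 dB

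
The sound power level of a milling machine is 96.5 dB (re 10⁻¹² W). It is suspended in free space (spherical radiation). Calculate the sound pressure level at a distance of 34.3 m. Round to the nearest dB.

55 dB

L_p = L_w − 10·log₁₀(4π·r²) with r = 34.3 m.
4π·r² = 1.478e+04 m², 10·log₁₀ of that is 41.698 dB.
L_p = 96.5 − 41.698 = 54.80 dB.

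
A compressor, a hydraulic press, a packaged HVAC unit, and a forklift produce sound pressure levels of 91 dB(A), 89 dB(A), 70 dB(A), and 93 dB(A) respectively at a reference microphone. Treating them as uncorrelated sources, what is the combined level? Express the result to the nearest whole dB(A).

96 dB(A)

For uncorrelated sources the intensities add, so convert each level to linear form, sum, and take 10·log₁₀ of the total.
Σ 10^(L/10) = 10^(91/10) + 10^(89/10) + 10^(70/10) + 10^(93/10) = 4.059e+09.
L_total = 10·log₁₀(4.059e+09) = 96.08 dB(A).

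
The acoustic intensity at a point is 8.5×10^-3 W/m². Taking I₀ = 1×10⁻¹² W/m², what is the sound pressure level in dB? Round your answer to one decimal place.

I/I₀ = 8.5×10^-3/10⁻¹² = 8.5×10^9, and L = 10·log₁₀(I/I₀).
L = 10·(0.9294 + 9) = 99.29 dB.

99.3 dB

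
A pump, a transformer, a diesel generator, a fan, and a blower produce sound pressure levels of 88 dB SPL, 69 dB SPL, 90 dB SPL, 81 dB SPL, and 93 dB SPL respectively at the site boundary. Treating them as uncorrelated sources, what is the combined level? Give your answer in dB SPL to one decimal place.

95.8 dB SPL

For uncorrelated sources the intensities add, so convert each level to linear form, sum, and take 10·log₁₀ of the total.
Σ 10^(L/10) = 10^(88/10) + 10^(69/10) + 10^(90/10) + 10^(81/10) + 10^(93/10) = 3.760e+09.
L_total = 10·log₁₀(3.760e+09) = 95.75 dB SPL.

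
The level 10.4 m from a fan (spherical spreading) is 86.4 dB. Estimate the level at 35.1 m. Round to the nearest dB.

76 dB

Spherical spreading from a point source gives a 20·log₁₀(r₂/r₁) drop.
L₂ = 86.4 − 20·log₁₀(35.1/10.4) = 86.4 − 10.565 = 75.83 dB.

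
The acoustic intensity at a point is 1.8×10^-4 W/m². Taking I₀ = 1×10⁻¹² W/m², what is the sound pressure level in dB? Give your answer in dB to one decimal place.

L = 10·log₁₀(I/I₀) = 10·log₁₀(1.8×10^-4/10⁻¹²) = 10·log₁₀(1.8×10^8).
L = 10·(0.2553 + 8) = 82.55 dB.

82.6 dB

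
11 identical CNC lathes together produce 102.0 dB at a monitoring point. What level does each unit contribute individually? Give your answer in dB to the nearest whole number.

11 equal contributions raise the level by 10·log₁₀ 11 = 10.414 dB, so each unit alone gives 102.0 − 10.414.

92 dB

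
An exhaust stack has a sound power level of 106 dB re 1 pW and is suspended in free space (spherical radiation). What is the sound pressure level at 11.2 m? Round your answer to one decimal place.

74.0 dB

Free-field spherical radiation: L_p = L_w − 10·log₁₀(4π·r²), r = 11.2 m.
4π·r² = 1576 m², 10·log₁₀ of that is 31.976 dB.
L_p = 106 − 31.976 = 74.02 dB.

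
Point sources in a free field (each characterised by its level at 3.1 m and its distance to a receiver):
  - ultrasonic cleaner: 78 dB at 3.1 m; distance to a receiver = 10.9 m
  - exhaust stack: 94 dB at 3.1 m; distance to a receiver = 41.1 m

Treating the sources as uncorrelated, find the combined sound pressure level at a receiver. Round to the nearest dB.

Propagate each source to the receiver with L = L_ref − 20·log₁₀(r/r_ref), then add intensities.
ultrasonic cleaner: 78 − 20·log₁₀(10.9/3.1) = 78 − 10.92 = 67.08 dB.
exhaust stack: 94 − 20·log₁₀(41.1/3.1) = 94 − 22.45 = 71.55 dB.
Σ 10^(L/10) = 1.939e+07 → L_total = 10·log₁₀(1.939e+07) = 72.88 dB.

73 dB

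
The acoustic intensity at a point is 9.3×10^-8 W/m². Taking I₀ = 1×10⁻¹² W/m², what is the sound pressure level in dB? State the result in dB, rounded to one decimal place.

49.7 dB

Dividing by I₀ shifts the exponent by 12: I/I₀ = 9.3×10^4.
L = 10·(0.9685 + 4) = 49.68 dB.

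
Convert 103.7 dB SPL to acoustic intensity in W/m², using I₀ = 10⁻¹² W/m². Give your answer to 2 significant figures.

I = I₀·10^(L/10) = 10⁻¹² × 10^(103.7/10) = 10^(-1.630).

0.023 W/m²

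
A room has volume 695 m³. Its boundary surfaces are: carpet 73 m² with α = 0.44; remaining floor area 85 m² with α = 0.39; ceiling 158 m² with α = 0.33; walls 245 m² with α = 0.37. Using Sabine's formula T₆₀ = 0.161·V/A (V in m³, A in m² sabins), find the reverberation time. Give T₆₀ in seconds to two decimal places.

Summing Sᵢαᵢ: 73·0.44 + 85·0.39 + 158·0.33 + 245·0.37 = 208.06 m².
T₆₀ = 0.161 × 695 / 208.06 = 0.538 s.

0.54 s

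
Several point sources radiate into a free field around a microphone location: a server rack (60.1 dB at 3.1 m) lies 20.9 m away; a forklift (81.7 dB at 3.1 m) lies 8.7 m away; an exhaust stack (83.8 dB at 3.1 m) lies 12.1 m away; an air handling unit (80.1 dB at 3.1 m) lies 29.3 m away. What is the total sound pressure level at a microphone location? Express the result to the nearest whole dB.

76 dB

Apply inverse-square spreading to bring every level to the receiver, then sum 10^(L/10).
server rack: 60.1 − 20·log₁₀(20.9/3.1) = 60.1 − 16.58 = 43.52 dB.
forklift: 81.7 − 20·log₁₀(8.7/3.1) = 81.7 − 8.96 = 72.74 dB.
exhaust stack: 83.8 − 20·log₁₀(12.1/3.1) = 83.8 − 11.83 = 71.97 dB.
air handling unit: 80.1 − 20·log₁₀(29.3/3.1) = 80.1 − 19.51 = 60.59 dB.
Σ 10^(L/10) = 3.569e+07 → L_total = 10·log₁₀(3.569e+07) = 75.53 dB.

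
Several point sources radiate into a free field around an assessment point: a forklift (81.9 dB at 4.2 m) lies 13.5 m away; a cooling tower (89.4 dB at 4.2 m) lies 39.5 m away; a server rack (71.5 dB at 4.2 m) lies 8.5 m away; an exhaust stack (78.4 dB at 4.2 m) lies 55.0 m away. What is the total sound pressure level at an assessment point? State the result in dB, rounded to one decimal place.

74.6 dB

Apply inverse-square spreading to bring every level to the receiver, then sum 10^(L/10).
forklift: 81.9 − 20·log₁₀(13.5/4.2) = 81.9 − 10.14 = 71.76 dB.
cooling tower: 89.4 − 20·log₁₀(39.5/4.2) = 89.4 − 19.47 = 69.93 dB.
server rack: 71.5 − 20·log₁₀(8.5/4.2) = 71.5 − 6.12 = 65.38 dB.
exhaust stack: 78.4 − 20·log₁₀(55.0/4.2) = 78.4 − 22.34 = 56.06 dB.
Σ 10^(L/10) = 2.869e+07 → L_total = 10·log₁₀(2.869e+07) = 74.58 dB.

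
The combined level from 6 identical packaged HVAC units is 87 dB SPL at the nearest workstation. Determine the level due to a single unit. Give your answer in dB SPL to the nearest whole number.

6 equal contributions raise the level by 10·log₁₀ 6 = 7.782 dB, so each unit alone gives 87 − 7.782.

79 dB SPL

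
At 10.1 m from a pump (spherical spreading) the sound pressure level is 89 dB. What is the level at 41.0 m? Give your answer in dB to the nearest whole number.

Spherical spreading from a point source gives a 20·log₁₀(r₂/r₁) drop.
L₂ = 89 − 20·log₁₀(41.0/10.1) = 89 − 12.169 = 76.83 dB.

77 dB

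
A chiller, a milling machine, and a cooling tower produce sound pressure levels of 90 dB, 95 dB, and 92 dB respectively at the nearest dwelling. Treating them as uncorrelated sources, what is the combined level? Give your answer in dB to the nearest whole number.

Incoherent sources combine by intensity addition: L_total = 10·log₁₀(Σ 10^(L_i/10)).
Σ 10^(L/10) = 10^(90/10) + 10^(95/10) + 10^(92/10) = 5.747e+09.
L_total = 10·log₁₀(5.747e+09) = 97.59 dB.

98 dB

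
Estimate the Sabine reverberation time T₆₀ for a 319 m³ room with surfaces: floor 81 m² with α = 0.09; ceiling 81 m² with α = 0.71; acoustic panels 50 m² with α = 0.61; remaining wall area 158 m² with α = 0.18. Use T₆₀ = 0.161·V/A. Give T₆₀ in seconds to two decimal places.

Total absorption A = 81·0.09 + 81·0.71 + 50·0.61 + 158·0.18 = 123.74 m² sabins.
T₆₀ = 0.161 × 319 / 123.74 = 0.415 s.

0.42 s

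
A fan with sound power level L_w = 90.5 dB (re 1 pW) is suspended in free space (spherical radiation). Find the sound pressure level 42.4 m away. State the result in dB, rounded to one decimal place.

Free-field spherical radiation: L_p = L_w − 10·log₁₀(4π·r²), r = 42.4 m.
4π·r² = 2.259e+04 m², 10·log₁₀ of that is 43.539 dB.
L_p = 90.5 − 43.539 = 46.96 dB.

47.0 dB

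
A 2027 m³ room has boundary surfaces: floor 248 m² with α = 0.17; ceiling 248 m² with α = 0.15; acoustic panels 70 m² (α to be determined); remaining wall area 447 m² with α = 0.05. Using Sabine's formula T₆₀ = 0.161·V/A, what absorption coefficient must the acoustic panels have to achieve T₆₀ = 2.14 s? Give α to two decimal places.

A = 0.161·V/T₆₀ = 0.161·2027/2.14 = 152.50 m² sabins.
Absorption from the other surfaces = 248·0.17 + 248·0.15 + 447·0.05 = 101.71 m², so the acoustic panels must supply 50.79 m² over 70 m².
α = 50.79/70 = 0.726.

0.73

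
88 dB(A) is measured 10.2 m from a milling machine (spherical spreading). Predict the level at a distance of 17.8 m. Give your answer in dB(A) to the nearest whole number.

Point-source attenuation: ΔL = 20·log₁₀(r₂/r₁) = 20·log₁₀(17.8/10.2) = 4.836 dB.
L₂ = 88 − 20·log₁₀(17.8/10.2) = 88 − 4.836 = 83.16 dB(A).

83 dB(A)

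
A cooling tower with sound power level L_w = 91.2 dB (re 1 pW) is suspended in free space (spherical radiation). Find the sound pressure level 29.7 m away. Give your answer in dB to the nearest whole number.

51 dB

L_p = L_w − 10·log₁₀(4π·r²) with r = 29.7 m.
4π·r² = 1.108e+04 m², 10·log₁₀ of that is 40.447 dB.
L_p = 91.2 − 40.447 = 50.75 dB.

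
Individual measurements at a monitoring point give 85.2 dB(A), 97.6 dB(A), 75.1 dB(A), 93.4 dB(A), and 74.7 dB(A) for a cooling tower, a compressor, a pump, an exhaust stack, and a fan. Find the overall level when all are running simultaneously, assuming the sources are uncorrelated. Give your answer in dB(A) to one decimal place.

For uncorrelated sources the intensities add, so convert each level to linear form, sum, and take 10·log₁₀ of the total.
Σ 10^(L/10) = 10^(85.2/10) + 10^(97.6/10) + 10^(75.1/10) + 10^(93.4/10) + 10^(74.7/10) = 8.335e+09.
L_total = 10·log₁₀(8.335e+09) = 99.21 dB(A).

99.2 dB(A)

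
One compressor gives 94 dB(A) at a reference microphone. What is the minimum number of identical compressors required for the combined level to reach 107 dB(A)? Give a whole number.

The shortfall is 107 − 94 = 13.0 dB, and N units add 10·log₁₀ N, so need 10·log₁₀ N ≥ 13.0.
N ≥ 10^(13.0/10) = 19.953, so N = 20.

20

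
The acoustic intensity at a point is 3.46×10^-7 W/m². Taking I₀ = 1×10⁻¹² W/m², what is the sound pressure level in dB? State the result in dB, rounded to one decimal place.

55.4 dB

Dividing by I₀ shifts the exponent by 12: I/I₀ = 3.46×10^5.
L = 10·(0.5391 + 5) = 55.39 dB.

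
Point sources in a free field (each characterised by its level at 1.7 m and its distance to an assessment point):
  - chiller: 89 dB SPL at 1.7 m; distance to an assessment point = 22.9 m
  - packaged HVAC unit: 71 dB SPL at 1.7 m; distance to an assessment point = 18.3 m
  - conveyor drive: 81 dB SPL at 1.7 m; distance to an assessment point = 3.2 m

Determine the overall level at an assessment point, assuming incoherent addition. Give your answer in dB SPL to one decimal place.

Propagate each source to the receiver with L = L_ref − 20·log₁₀(r/r_ref), then add intensities.
chiller: 89 − 20·log₁₀(22.9/1.7) = 89 − 22.59 = 66.41 dB SPL.
packaged HVAC unit: 71 − 20·log₁₀(18.3/1.7) = 71 − 20.64 = 50.36 dB SPL.
conveyor drive: 81 − 20·log₁₀(3.2/1.7) = 81 − 5.49 = 75.51 dB SPL.
Σ 10^(L/10) = 4.002e+07 → L_total = 10·log₁₀(4.002e+07) = 76.02 dB SPL.

76.0 dB SPL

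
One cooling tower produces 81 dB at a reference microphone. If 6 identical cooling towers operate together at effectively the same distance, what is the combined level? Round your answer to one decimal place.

With 6 equal, uncorrelated contributions the intensity is 6× that of one unit, giving a rise of 10·log₁₀ 6.
L_total = 81 + 10·log₁₀(6) = 81 + 7.782 = 88.78 dB.

88.8 dB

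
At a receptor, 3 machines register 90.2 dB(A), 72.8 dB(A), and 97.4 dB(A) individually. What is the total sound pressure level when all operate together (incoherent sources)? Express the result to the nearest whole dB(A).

98 dB(A)

Incoherent sources combine by intensity addition: L_total = 10·log₁₀(Σ 10^(L_i/10)).
Σ 10^(L/10) = 10^(90.2/10) + 10^(72.8/10) + 10^(97.4/10) = 6.562e+09.
L_total = 10·log₁₀(6.562e+09) = 98.17 dB(A).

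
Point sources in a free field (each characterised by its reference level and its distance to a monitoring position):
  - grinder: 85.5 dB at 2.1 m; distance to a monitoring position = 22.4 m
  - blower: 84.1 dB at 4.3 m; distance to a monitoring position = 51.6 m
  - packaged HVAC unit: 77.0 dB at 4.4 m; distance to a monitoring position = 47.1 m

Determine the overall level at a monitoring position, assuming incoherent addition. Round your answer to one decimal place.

First find each source's level at the receiver (point-source: −20·log₁₀(r/r_ref)), then combine on an intensity basis.
grinder: 85.5 − 20·log₁₀(22.4/2.1) = 85.5 − 20.56 = 64.94 dB.
blower: 84.1 − 20·log₁₀(51.6/4.3) = 84.1 − 21.58 = 62.52 dB.
packaged HVAC unit: 77.0 − 20·log₁₀(47.1/4.4) = 77.0 − 20.59 = 56.41 dB.
Σ 10^(L/10) = 5.341e+06 → L_total = 10·log₁₀(5.341e+06) = 67.28 dB.

67.3 dB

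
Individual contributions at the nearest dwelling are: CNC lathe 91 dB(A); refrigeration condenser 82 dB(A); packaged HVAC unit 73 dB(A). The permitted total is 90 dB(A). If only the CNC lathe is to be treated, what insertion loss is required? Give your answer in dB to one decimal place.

Everything except the CNC lathe sums to 10^(82/10) + 10^(73/10) = 1.784e+08 in linear terms, 82.51 dB(A).
To meet 90 dB(A) overall, the treated CNC lathe may contribute at most 10^(90/10) − 1.784e+08 = 8.216e+08, i.e. 89.15 dB(A).
So the CNC lathe must be reduced from 91 to 89.15 dB(A): IL = 1.85 dB.

1.9 dB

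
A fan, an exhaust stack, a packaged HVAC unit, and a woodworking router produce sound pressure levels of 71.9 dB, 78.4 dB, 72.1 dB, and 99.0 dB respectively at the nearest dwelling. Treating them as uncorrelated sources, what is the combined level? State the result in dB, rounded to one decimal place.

99.1 dB

For uncorrelated sources the intensities add, so convert each level to linear form, sum, and take 10·log₁₀ of the total.
Σ 10^(L/10) = 10^(71.9/10) + 10^(78.4/10) + 10^(72.1/10) + 10^(99.0/10) = 8.044e+09.
L_total = 10·log₁₀(8.044e+09) = 99.05 dB.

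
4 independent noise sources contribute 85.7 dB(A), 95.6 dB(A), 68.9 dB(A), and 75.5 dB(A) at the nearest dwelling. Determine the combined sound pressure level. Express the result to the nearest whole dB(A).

96 dB(A)

Incoherent sources combine by intensity addition: L_total = 10·log₁₀(Σ 10^(L_i/10)).
Σ 10^(L/10) = 10^(85.7/10) + 10^(95.6/10) + 10^(68.9/10) + 10^(75.5/10) = 4.046e+09.
L_total = 10·log₁₀(4.046e+09) = 96.07 dB(A).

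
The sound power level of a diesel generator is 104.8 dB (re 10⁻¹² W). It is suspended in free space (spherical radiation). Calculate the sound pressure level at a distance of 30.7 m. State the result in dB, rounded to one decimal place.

64.1 dB

L_p = L_w − 10·log₁₀(4π·r²) with r = 30.7 m.
4π·r² = 1.184e+04 m², 10·log₁₀ of that is 40.735 dB.
L_p = 104.8 − 40.735 = 64.07 dB.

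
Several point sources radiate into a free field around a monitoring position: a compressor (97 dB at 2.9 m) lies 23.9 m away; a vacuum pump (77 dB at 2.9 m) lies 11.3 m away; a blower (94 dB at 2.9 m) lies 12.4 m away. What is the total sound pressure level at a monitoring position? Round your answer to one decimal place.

83.3 dB

Apply inverse-square spreading to bring every level to the receiver, then sum 10^(L/10).
compressor: 97 − 20·log₁₀(23.9/2.9) = 97 − 18.32 = 78.68 dB.
vacuum pump: 77 − 20·log₁₀(11.3/2.9) = 77 − 11.81 = 65.19 dB.
blower: 94 − 20·log₁₀(12.4/2.9) = 94 − 12.62 = 81.38 dB.
Σ 10^(L/10) = 2.145e+08 → L_total = 10·log₁₀(2.145e+08) = 83.31 dB.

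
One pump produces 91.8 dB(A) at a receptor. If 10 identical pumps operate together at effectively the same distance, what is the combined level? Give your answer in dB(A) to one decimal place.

L_total = L₁ + 10·log₁₀ N for N identical incoherent sources.
L_total = 91.8 + 10·log₁₀(10) = 91.8 + 10.000 = 101.80 dB(A).

101.8 dB(A)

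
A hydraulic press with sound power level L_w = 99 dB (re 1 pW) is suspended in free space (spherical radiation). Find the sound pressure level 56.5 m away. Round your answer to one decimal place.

53.0 dB

Free-field spherical radiation: L_p = L_w − 10·log₁₀(4π·r²), r = 56.5 m.
4π·r² = 4.011e+04 m², 10·log₁₀ of that is 46.033 dB.
L_p = 99 − 46.033 = 52.97 dB.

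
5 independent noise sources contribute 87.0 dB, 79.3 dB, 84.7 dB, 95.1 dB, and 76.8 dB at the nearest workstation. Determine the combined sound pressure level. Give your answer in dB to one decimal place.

96.2 dB

Incoherent sources combine by intensity addition: L_total = 10·log₁₀(Σ 10^(L_i/10)).
Σ 10^(L/10) = 10^(87.0/10) + 10^(79.3/10) + 10^(84.7/10) + 10^(95.1/10) + 10^(76.8/10) = 4.165e+09.
L_total = 10·log₁₀(4.165e+09) = 96.20 dB.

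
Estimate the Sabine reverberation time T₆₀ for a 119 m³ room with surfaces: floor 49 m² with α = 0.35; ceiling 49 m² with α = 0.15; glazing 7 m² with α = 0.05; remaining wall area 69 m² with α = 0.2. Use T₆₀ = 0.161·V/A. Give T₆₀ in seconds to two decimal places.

A = Σ Sᵢαᵢ = 49·0.35 + 49·0.15 + 7·0.05 + 69·0.2 = 38.65 m².
T₆₀ = 0.161 × 119 / 38.65 = 0.496 s.

0.50 s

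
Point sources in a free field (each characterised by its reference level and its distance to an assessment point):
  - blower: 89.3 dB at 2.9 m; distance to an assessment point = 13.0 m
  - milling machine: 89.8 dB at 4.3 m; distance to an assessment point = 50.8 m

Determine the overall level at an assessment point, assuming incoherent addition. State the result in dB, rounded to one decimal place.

76.9 dB

Propagate each source to the receiver with L = L_ref − 20·log₁₀(r/r_ref), then add intensities.
blower: 89.3 − 20·log₁₀(13.0/2.9) = 89.3 − 13.03 = 76.27 dB.
milling machine: 89.8 − 20·log₁₀(50.8/4.3) = 89.8 − 21.45 = 68.35 dB.
Σ 10^(L/10) = 4.920e+07 → L_total = 10·log₁₀(4.920e+07) = 76.92 dB.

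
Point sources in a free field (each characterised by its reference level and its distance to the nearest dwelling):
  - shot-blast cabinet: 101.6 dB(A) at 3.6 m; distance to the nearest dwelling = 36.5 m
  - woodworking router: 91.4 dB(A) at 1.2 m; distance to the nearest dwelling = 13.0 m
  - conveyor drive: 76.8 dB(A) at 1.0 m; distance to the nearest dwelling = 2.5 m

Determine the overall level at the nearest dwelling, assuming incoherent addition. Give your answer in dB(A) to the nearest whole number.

82 dB(A)

Apply inverse-square spreading to bring every level to the receiver, then sum 10^(L/10).
shot-blast cabinet: 101.6 − 20·log₁₀(36.5/3.6) = 101.6 − 20.12 = 81.48 dB(A).
woodworking router: 91.4 − 20·log₁₀(13.0/1.2) = 91.4 − 20.70 = 70.70 dB(A).
conveyor drive: 76.8 − 20·log₁₀(2.5/1.0) = 76.8 − 7.96 = 68.84 dB(A).
Σ 10^(L/10) = 1.600e+08 → L_total = 10·log₁₀(1.600e+08) = 82.04 dB(A).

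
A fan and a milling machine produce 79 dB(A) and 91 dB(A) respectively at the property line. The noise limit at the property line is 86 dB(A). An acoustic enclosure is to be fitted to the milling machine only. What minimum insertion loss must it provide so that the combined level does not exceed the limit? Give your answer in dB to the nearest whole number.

6 dB

Fixed contribution from the other source: Σ 10^(L/10) = 10^(79/10) = 7.943e+07 (79.00 dB(A)).
The limit corresponds to 10^(86/10) = 3.981e+08; subtracting the fixed part leaves 3.187e+08 for the milling machine, i.e. 85.03 dB(A).
Required insertion loss = 91 − 85.03 = 5.97 dB.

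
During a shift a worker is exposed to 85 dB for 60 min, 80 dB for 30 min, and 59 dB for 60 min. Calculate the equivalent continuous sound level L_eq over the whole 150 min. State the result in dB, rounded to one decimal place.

The energy average is taken in the linear domain: L_eq = 10·log₁₀[(Σ tᵢ·10^(Lᵢ/10))/T], T = 150 min.
Σ tᵢ·10^(Lᵢ/10) = 60·10^(85/10) + 30·10^(80/10) + 60·10^(59/10) = 2.202e+10.
L_eq = 10·log₁₀(2.202e+10/150) = 81.67 dB.

81.7 dB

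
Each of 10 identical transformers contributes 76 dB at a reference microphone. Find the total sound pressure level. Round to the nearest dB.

L_total = L₁ + 10·log₁₀ N for N identical incoherent sources.
L_total = 76 + 10·log₁₀(10) = 76 + 10.000 = 86.00 dB.

86 dB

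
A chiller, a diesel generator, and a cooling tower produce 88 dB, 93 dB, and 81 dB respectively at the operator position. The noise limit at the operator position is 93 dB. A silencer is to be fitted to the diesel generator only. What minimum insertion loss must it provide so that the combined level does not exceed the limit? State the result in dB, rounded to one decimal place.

2.1 dB

Everything except the diesel generator sums to 10^(88/10) + 10^(81/10) = 7.568e+08 in linear terms, 88.79 dB.
To meet 93 dB overall, the treated diesel generator may contribute at most 10^(93/10) − 7.568e+08 = 1.238e+09, i.e. 90.93 dB.
So the diesel generator must be reduced from 93 to 90.93 dB: IL = 2.07 dB.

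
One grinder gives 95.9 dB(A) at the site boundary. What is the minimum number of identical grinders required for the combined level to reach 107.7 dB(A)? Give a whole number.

Need L₁ + 10·log₁₀ N ≥ 107.7, i.e. log₁₀ N ≥ 1.18.
N ≥ 10^(11.8/10) = 15.136, so N = 16.

16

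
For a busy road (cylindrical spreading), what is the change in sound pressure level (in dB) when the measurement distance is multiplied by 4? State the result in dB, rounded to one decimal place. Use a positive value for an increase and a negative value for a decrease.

-6.0 dB

With cylindrical spreading the level changes by −10·log₁₀(r₂/r₁).
ΔL = −10·log₁₀(4) = -6.02 dB.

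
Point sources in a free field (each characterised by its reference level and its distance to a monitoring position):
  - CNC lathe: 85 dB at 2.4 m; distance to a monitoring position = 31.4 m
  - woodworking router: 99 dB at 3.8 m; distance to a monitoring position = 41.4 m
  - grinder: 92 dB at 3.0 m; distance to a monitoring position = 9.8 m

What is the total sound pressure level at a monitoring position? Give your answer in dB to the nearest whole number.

83 dB

Propagate each source to the receiver with L = L_ref − 20·log₁₀(r/r_ref), then add intensities.
CNC lathe: 85 − 20·log₁₀(31.4/2.4) = 85 − 22.33 = 62.67 dB.
woodworking router: 99 − 20·log₁₀(41.4/3.8) = 99 − 20.74 = 78.26 dB.
grinder: 92 − 20·log₁₀(9.8/3.0) = 92 − 10.28 = 81.72 dB.
Σ 10^(L/10) = 2.173e+08 → L_total = 10·log₁₀(2.173e+08) = 83.37 dB.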